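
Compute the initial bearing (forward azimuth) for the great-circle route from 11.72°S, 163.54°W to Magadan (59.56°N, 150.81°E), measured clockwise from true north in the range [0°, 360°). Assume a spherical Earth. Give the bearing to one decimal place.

Δλ = 150.81 − -163.54 = 314.35°; wrapped into (−180°, 180°]: -45.65°.
θ = atan2( sin Δλ · cos φ₂ , cos φ₁ · sin φ₂ − sin φ₁ · cos φ₂ · cos Δλ )
  = atan2(-0.36229, 0.91613) = -21.577° → normalised to [0°, 360°): 338.423°.

338.4°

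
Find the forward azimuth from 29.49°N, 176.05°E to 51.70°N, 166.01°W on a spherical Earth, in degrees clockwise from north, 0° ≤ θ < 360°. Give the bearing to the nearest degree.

Δλ = -166.01 − 176.05 = -342.06°; wrapped into (−180°, 180°]: 17.94°.
θ = atan2( sin Δλ · cos φ₂ , cos φ₁ · sin φ₂ − sin φ₁ · cos φ₂ · cos Δλ )
  = atan2(0.19090, 0.39284) = 25.918° → normalised to [0°, 360°): 25.918°.

26°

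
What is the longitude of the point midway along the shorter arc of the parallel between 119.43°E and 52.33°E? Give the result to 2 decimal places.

Signed shortest Δλ from +119.43° to +52.33° is -67.10°.
Midpoint longitude = +119.43° + (-67.10°)/2 = +119.43° − 33.55° = +85.88°.

85.88°E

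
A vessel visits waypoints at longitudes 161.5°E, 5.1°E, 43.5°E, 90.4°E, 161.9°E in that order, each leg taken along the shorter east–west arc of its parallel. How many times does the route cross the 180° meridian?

Leg 1: +161.5° → +5.1°, shortest Δλ = -156.4° (west) — does not cross 180°.
Leg 2: +5.1° → +43.5°, shortest Δλ = 38.4° (east) — does not cross 180°.
Leg 3: +43.5° → +90.4°, shortest Δλ = 46.9° (east) — does not cross 180°.
Leg 4: +90.4° → +161.9°, shortest Δλ = 71.5° (east) — does not cross 180°.
Total crossings: 0.

0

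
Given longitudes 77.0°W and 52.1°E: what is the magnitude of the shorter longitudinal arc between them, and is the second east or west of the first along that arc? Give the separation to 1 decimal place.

Raw difference: 52.1 − -77.0 = 129.1°.
Normalise into (−180°, 180°]: 129.1° stays 129.1°.
Positive ⇒ the second point lies to the east; separation 129.1°.

129.1° east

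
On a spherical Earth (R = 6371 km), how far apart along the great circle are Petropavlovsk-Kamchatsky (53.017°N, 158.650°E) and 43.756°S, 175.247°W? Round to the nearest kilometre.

11046 km

Δλ = -175.247 − 158.650 = -333.897°; wrapped into (−180°, 180°]: 26.103°.
Δφ = -43.756 − 53.017 = -96.773°.
a = sin²(Δφ/2) + cos φ₁ · cos φ₂ · sin²(Δλ/2) = 0.581127.
c = 2·atan2(√a, √(1−a)) = 1.73377 rad → d = 6371·c ≈ 11045.86 km.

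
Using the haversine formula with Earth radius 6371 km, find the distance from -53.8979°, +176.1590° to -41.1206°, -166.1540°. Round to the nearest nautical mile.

1045 nmi

Δλ = -166.1540 − 176.1590 = -342.3130°; wrapped into (−180°, 180°]: 17.6870°.
Δφ = -41.1206 − -53.8979 = 12.7773°.
a = sin²(Δφ/2) + cos φ₁ · cos φ₂ · sin²(Δλ/2) = 0.022872.
c = 2·atan2(√a, √(1−a)) = 0.30364 rad → d = 6371·c ≈ 1934.48 km ≈ 1044.53 nmi.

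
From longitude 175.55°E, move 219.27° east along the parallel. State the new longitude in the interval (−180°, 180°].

34.82°E

Start at +175.55°; shift +219.27° → +394.82°.
+394.82° lies outside (−180°, 180°]; subtract 360° → +34.82°.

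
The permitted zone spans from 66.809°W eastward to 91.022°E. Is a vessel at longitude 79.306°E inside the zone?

Band width going east from -66.809° to +91.022°: ((91.022 − -66.809) mod 360) = 157.831°.
Offset of +79.306° east of the west edge: ((79.306 − -66.809) mod 360) = 146.115°.
146.115° ≤ 157.831° ⇒ inside.

Yes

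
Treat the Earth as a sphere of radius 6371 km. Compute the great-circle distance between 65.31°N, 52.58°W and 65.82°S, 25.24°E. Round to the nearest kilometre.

Δλ = 25.24 − -52.58 = 77.82°.
Δφ = -65.82 − 65.31 = -131.13°.
a = sin²(Δφ/2) + cos φ₁ · cos φ₂ · sin²(Δλ/2) = 0.896383.
c = 2·atan2(√a, √(1−a)) = 2.48613 rad → d = 6371·c ≈ 15839.14 km.

15839 km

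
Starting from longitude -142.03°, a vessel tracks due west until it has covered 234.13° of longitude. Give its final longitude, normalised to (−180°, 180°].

Start at -142.03°; shift −234.13° → -376.16°.
-376.16° lies outside (−180°, 180°]; add 360° → -16.16°.

-16.16°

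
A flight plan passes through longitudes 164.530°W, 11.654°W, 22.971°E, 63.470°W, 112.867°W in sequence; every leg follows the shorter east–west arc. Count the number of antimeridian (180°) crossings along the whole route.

Leg 1: -164.530° → -11.654°, shortest Δλ = 152.876° (east) — does not cross 180°.
Leg 2: -11.654° → +22.971°, shortest Δλ = 34.625° (east) — does not cross 180°.
Leg 3: +22.971° → -63.470°, shortest Δλ = -86.441° (west) — does not cross 180°.
Leg 4: -63.470° → -112.867°, shortest Δλ = -49.397° (west) — does not cross 180°.
Total crossings: 0.

0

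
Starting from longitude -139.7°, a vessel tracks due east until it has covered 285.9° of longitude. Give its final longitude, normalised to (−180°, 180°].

+146.2°

Start at -139.7°; shift +285.9° → +146.2°.
+146.2° already lies in (−180°, 180°].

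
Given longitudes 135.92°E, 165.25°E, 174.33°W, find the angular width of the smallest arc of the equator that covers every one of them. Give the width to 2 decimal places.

49.75°

Sort the longitudes: -174.33°, +135.92°, +165.25°.
Eastward gaps between consecutive values (wrapping around): 310.25°, 29.33°, 20.42°.
Largest gap = 310.25° ⇒ minimal covering band is its complement: 360° − 310.25° = 49.75°.
Band runs from +135.92° eastward to -174.33°, crossing the antimeridian.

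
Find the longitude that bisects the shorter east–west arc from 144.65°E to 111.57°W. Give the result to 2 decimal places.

Signed shortest Δλ from +144.65° to -111.57° is +103.78°.
Midpoint longitude = +144.65° + (+103.78°)/2 = +144.65° + 51.89° = +196.54°.
Normalise into (−180°, 180°]: -163.46°.
(The naïve average (+144.65 + -111.57)/2 = 16.54° is on the wrong side of the globe.)

163.46°W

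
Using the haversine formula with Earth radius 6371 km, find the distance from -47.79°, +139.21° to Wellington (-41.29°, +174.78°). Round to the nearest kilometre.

Δλ = 174.78 − 139.21 = 35.57°.
Δφ = -41.29 − -47.79 = 6.50°.
a = sin²(Δφ/2) + cos φ₁ · cos φ₂ · sin²(Δλ/2) = 0.050312.
c = 2·atan2(√a, √(1−a)) = 0.45246 rad → d = 6371·c ≈ 2882.59 km.

2883 km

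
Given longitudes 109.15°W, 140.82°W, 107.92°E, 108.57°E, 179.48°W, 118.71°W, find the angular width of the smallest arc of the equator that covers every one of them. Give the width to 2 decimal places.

142.93°

Sort the longitudes: -179.48°, -140.82°, -118.71°, -109.15°, +107.92°, +108.57°.
Eastward gaps between consecutive values (wrapping around): 38.66°, 22.11°, 9.56°, 217.07°, 0.65°, 71.95°.
Largest gap = 217.07° ⇒ minimal covering band is its complement: 360° − 217.07° = 142.93°.
Band runs from +107.92° eastward to -109.15°, crossing the antimeridian.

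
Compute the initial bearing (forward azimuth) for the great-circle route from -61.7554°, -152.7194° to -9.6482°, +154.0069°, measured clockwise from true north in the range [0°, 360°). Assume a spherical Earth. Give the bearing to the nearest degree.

Δλ = 154.0069 − -152.7194 = 306.7263°; wrapped into (−180°, 180°]: -53.2737°.
θ = atan2( sin Δλ · cos φ₂ , cos φ₁ · sin φ₂ − sin φ₁ · cos φ₂ · cos Δλ )
  = atan2(-0.79016, 0.44003) = -60.887° → normalised to [0°, 360°): 299.113°.

299°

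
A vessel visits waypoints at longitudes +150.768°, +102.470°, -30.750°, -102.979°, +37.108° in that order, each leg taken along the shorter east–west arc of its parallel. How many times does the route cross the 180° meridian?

0

Leg 1: +150.768° → +102.470°, shortest Δλ = -48.298° (west) — does not cross 180°.
Leg 2: +102.470° → -30.750°, shortest Δλ = -133.22° (west) — does not cross 180°.
Leg 3: -30.750° → -102.979°, shortest Δλ = -72.229° (west) — does not cross 180°.
Leg 4: -102.979° → +37.108°, shortest Δλ = 140.087° (east) — does not cross 180°.
Total crossings: 0.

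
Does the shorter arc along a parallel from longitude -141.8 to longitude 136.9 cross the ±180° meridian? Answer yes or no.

Naïve |136.9 − -141.8| = 278.7° > 180°, so the shorter arc goes the other way round — across 180°.
Signed shortest Δλ = ((136.9 − -141.8 + 180) mod 360) − 180 = -81.3°.
Going west by 81.3° from -141.8° passes through 180° before reaching +136.9°.

Yes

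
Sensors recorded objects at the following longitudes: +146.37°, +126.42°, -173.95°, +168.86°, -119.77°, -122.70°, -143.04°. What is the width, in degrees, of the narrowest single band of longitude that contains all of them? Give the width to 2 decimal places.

113.81°

Sort the longitudes: -173.95°, -143.04°, -122.70°, -119.77°, +126.42°, +146.37°, +168.86°.
Eastward gaps between consecutive values (wrapping around): 30.91°, 20.34°, 2.93°, 246.19°, 19.95°, 22.49°, 17.19°.
Largest gap = 246.19° ⇒ minimal covering band is its complement: 360° − 246.19° = 113.81°.
Band runs from +126.42° eastward to -119.77°, crossing the antimeridian.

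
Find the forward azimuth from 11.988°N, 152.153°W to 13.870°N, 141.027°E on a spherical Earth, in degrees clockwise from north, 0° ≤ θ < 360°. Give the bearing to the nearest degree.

280°

Δλ = 141.027 − -152.153 = 293.180°; wrapped into (−180°, 180°]: -66.820°.
θ = atan2( sin Δλ · cos φ₂ , cos φ₁ · sin φ₂ − sin φ₁ · cos φ₂ · cos Δλ )
  = atan2(-0.89247, 0.15512) = -80.140° → normalised to [0°, 360°): 279.860°.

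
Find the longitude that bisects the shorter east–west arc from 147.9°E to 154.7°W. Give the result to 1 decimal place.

Signed shortest Δλ from +147.9° to -154.7° is +57.4°.
Midpoint longitude = +147.9° + (+57.4°)/2 = +147.9° + 28.7° = +176.6°.
(The naïve average (+147.9 + -154.7)/2 = -3.4° is on the wrong side of the globe.)

176.6°E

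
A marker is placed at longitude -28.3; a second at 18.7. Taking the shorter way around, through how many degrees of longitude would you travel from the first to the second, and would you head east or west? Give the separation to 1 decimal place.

Raw difference: 18.7 − -28.3 = 47.0°.
Normalise into (−180°, 180°]: 47.0° stays 47.0°.
Positive ⇒ the second point lies to the east; separation 47.0°.

47.0° east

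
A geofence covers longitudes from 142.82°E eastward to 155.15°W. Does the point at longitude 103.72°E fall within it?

Band width going east from +142.82° to -155.15°: ((-155.15 − 142.82) mod 360) = 62.03°.
Offset of +103.72° east of the west edge: ((103.72 − 142.82) mod 360) = 320.90°.
320.90° > 62.03° ⇒ outside.

No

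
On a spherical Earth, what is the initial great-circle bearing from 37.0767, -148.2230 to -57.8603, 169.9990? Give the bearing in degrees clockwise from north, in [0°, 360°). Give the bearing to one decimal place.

201.2°

Δλ = 169.9990 − -148.2230 = 318.2220°; wrapped into (−180°, 180°]: -41.7780°.
θ = atan2( sin Δλ · cos φ₂ , cos φ₁ · sin φ₂ − sin φ₁ · cos φ₂ · cos Δλ )
  = atan2(-0.35443, -0.91474) = -158.820° → normalised to [0°, 360°): 201.180°.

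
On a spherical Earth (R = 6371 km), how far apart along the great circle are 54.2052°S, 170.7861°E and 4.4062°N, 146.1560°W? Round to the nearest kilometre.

7636 km

Δλ = -146.1560 − 170.7861 = -316.9421°; wrapped into (−180°, 180°]: 43.0579°.
Δφ = 4.4062 − -54.2052 = 58.6114°.
a = sin²(Δφ/2) + cos φ₁ · cos φ₂ · sin²(Δλ/2) = 0.318112.
c = 2·atan2(√a, √(1−a)) = 1.19848 rad → d = 6371·c ≈ 7635.51 km.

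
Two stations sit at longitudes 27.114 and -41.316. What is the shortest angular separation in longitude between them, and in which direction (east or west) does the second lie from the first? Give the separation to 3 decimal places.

Raw difference: -41.316 − 27.114 = -68.43°.
Normalise into (−180°, 180°]: -68.43° stays -68.43°.
Negative ⇒ the second point lies to the west; separation 68.430°.

68.430° west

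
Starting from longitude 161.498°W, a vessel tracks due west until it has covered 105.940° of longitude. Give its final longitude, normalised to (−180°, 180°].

Start at -161.498°; shift −105.940° → -267.438°.
-267.438° lies outside (−180°, 180°]; add 360° → +92.562°.

92.562°E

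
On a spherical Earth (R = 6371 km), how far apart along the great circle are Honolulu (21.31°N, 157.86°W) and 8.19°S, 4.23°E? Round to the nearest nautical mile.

9505 nmi

Δλ = 4.23 − -157.86 = 162.09°.
Δφ = -8.19 − 21.31 = -29.50°.
a = sin²(Δφ/2) + cos φ₁ · cos φ₂ · sin²(Δλ/2) = 0.964606.
c = 2·atan2(√a, √(1−a)) = 2.76307 rad → d = 6371·c ≈ 17603.51 km ≈ 9505.14 nmi.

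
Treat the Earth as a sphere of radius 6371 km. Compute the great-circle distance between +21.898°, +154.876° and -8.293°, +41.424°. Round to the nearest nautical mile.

6892 nmi

Δλ = 41.424 − 154.876 = -113.452°.
Δφ = -8.293 − 21.898 = -30.191°.
a = sin²(Δφ/2) + cos φ₁ · cos φ₂ · sin²(Δλ/2) = 0.709599.
c = 2·atan2(√a, √(1−a)) = 2.00336 rad → d = 6371·c ≈ 12763.40 km ≈ 6891.68 nmi.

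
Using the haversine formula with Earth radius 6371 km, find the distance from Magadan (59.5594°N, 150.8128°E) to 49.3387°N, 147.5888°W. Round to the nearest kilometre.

3981 km

Δλ = -147.5888 − 150.8128 = -298.4016°; wrapped into (−180°, 180°]: 61.5984°.
Δφ = 49.3387 − 59.5594 = -10.2207°.
a = sin²(Δφ/2) + cos φ₁ · cos φ₂ · sin²(Δλ/2) = 0.094484.
c = 2·atan2(√a, √(1−a)) = 0.62488 rad → d = 6371·c ≈ 3981.13 km.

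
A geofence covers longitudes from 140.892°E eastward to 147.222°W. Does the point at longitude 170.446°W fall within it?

Band width going east from +140.892° to -147.222°: ((-147.222 − 140.892) mod 360) = 71.886°.
Offset of -170.446° east of the west edge: ((-170.446 − 140.892) mod 360) = 48.662°.
48.662° ≤ 71.886° ⇒ inside.

Yes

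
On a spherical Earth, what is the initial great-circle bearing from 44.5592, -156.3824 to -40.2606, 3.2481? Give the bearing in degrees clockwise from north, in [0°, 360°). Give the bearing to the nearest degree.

Δλ = 3.2481 − -156.3824 = 159.6305°.
θ = atan2( sin Δλ · cos φ₂ , cos φ₁ · sin φ₂ − sin φ₁ · cos φ₂ · cos Δλ )
  = atan2(0.26562, 0.04147) = 81.126° → normalised to [0°, 360°): 81.126°.

81°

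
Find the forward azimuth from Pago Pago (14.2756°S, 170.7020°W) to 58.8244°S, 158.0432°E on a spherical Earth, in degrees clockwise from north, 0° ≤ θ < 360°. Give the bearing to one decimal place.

200.5°

Δλ = 158.0432 − -170.7020 = 328.7452°; wrapped into (−180°, 180°]: -31.2548°.
θ = atan2( sin Δλ · cos φ₂ , cos φ₁ · sin φ₂ − sin φ₁ · cos φ₂ · cos Δλ )
  = atan2(-0.26859, -0.72004) = -159.544° → normalised to [0°, 360°): 200.456°.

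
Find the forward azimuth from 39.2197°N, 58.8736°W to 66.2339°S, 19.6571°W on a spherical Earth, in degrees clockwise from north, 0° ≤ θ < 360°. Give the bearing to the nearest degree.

164°

Δλ = -19.6571 − -58.8736 = 39.2165°.
θ = atan2( sin Δλ · cos φ₂ , cos φ₁ · sin φ₂ − sin φ₁ · cos φ₂ · cos Δλ )
  = atan2(0.25480, -0.90645) = 164.300° → normalised to [0°, 360°): 164.300°.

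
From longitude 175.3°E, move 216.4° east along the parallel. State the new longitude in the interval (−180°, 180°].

31.7°E

Start at +175.3°; shift +216.4° → +391.7°.
+391.7° lies outside (−180°, 180°]; subtract 360° → +31.7°.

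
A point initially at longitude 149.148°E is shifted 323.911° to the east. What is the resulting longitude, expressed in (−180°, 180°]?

Start at +149.148°; shift +323.911° → +473.059°.
+473.059° lies outside (−180°, 180°]; subtract 360° → +113.059°.

113.059°E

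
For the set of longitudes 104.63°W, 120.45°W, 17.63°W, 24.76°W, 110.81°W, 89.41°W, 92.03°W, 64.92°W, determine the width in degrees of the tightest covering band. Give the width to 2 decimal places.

Sort the longitudes: -120.45°, -110.81°, -104.63°, -92.03°, -89.41°, -64.92°, -24.76°, -17.63°.
Eastward gaps between consecutive values (wrapping around): 9.64°, 6.18°, 12.60°, 2.62°, 24.49°, 40.16°, 7.13°, 257.18°.
Largest gap = 257.18° ⇒ minimal covering band is its complement: 360° − 257.18° = 102.82°.
Band runs from -120.45° eastward to -17.63°.

102.82°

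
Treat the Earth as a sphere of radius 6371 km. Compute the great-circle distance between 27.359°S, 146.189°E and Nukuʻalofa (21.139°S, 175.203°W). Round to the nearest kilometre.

Δλ = -175.203 − 146.189 = -321.392°; wrapped into (−180°, 180°]: 38.608°.
Δφ = -21.139 − -27.359 = 6.220°.
a = sin²(Δφ/2) + cos φ₁ · cos φ₂ · sin²(Δλ/2) = 0.093471.
c = 2·atan2(√a, √(1−a)) = 0.62141 rad → d = 6371·c ≈ 3959.02 km.

3959 km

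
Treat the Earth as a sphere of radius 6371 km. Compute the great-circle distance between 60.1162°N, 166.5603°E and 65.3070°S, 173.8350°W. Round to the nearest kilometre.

Δλ = -173.8350 − 166.5603 = -340.3953°; wrapped into (−180°, 180°]: 19.6047°.
Δφ = -65.3070 − 60.1162 = -125.4232°.
a = sin²(Δφ/2) + cos φ₁ · cos φ₂ · sin²(Δλ/2) = 0.795839.
c = 2·atan2(√a, √(1−a)) = 2.20393 rad → d = 6371·c ≈ 14041.26 km.

14041 km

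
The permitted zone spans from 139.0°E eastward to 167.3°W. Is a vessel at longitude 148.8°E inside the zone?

Band width going east from +139.0° to -167.3°: ((-167.3 − 139.0) mod 360) = 53.7°.
Offset of +148.8° east of the west edge: ((148.8 − 139.0) mod 360) = 9.8°.
9.8° ≤ 53.7° ⇒ inside.

Yes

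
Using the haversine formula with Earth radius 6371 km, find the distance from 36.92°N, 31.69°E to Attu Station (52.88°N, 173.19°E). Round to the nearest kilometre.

Δλ = 173.19 − 31.69 = 141.50°.
Δφ = 52.88 − 36.92 = 15.96°.
a = sin²(Δφ/2) + cos φ₁ · cos φ₂ · sin²(Δλ/2) = 0.449303.
c = 2·atan2(√a, √(1−a)) = 1.46923 rad → d = 6371·c ≈ 9360.44 km.

9360 km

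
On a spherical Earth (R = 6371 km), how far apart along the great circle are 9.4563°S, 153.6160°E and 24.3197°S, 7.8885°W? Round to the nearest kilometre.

15756 km

Δλ = -7.8885 − 153.6160 = -161.5045°.
Δφ = -24.3197 − -9.4563 = -14.8634°.
a = sin²(Δφ/2) + cos φ₁ · cos φ₂ · sin²(Δλ/2) = 0.892395.
c = 2·atan2(√a, √(1−a)) = 2.47315 rad → d = 6371·c ≈ 15756.45 km.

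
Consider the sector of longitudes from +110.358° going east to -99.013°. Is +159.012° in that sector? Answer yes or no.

Yes

Band width going east from +110.358° to -99.013°: ((-99.013 − 110.358) mod 360) = 150.629°.
Offset of +159.012° east of the west edge: ((159.012 − 110.358) mod 360) = 48.654°.
48.654° ≤ 150.629° ⇒ inside.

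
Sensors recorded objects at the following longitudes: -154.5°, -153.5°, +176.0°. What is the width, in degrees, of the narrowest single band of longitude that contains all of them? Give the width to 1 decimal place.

Sort the longitudes: -154.5°, -153.5°, +176.0°.
Eastward gaps between consecutive values (wrapping around): 1.0°, 329.5°, 29.5°.
Largest gap = 329.5° ⇒ minimal covering band is its complement: 360° − 329.5° = 30.5°.
Band runs from +176.0° eastward to -153.5°, crossing the antimeridian.

30.5°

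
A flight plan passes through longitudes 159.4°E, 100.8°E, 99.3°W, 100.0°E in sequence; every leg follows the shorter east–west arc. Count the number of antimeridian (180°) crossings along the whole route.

2

Leg 1: +159.4° → +100.8°, shortest Δλ = -58.6° (west) — does not cross 180°.
Leg 2: +100.8° → -99.3°, shortest Δλ = 159.9° (east) — crosses 180°.
Leg 3: -99.3° → +100.0°, shortest Δλ = -160.7° (west) — crosses 180°.
Total crossings: 2.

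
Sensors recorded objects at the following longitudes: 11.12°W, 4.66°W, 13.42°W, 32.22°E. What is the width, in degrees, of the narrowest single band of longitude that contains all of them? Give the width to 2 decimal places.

45.64°

Sort the longitudes: -13.42°, -11.12°, -4.66°, +32.22°.
Eastward gaps between consecutive values (wrapping around): 2.30°, 6.46°, 36.88°, 314.36°.
Largest gap = 314.36° ⇒ minimal covering band is its complement: 360° − 314.36° = 45.64°.
Band runs from -13.42° eastward to +32.22°.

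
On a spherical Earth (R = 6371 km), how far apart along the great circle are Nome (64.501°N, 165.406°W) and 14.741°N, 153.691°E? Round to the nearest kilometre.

Δλ = 153.691 − -165.406 = 319.097°; wrapped into (−180°, 180°]: -40.903°.
Δφ = 14.741 − 64.501 = -49.760°.
a = sin²(Δφ/2) + cos φ₁ · cos φ₂ · sin²(Δλ/2) = 0.227834.
c = 2·atan2(√a, √(1−a)) = 0.99520 rad → d = 6371·c ≈ 6340.44 km.

6340 km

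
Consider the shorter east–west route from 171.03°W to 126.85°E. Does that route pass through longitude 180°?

Naïve |126.85 − -171.03| = 297.88° > 180°, so the shorter arc goes the other way round — across 180°.
Signed shortest Δλ = ((126.85 − -171.03 + 180) mod 360) − 180 = -62.12°.
Going west by 62.12° from -171.03° passes through 180° before reaching +126.85°.

Yes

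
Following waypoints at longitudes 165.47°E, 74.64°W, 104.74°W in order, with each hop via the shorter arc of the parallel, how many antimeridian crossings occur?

Leg 1: +165.47° → -74.64°, shortest Δλ = 119.89° (east) — crosses 180°.
Leg 2: -74.64° → -104.74°, shortest Δλ = -30.1° (west) — does not cross 180°.
Total crossings: 1.

1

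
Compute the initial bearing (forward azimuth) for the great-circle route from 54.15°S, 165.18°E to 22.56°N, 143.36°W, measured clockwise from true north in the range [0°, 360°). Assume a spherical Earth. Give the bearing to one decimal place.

Δλ = -143.36 − 165.18 = -308.54°; wrapped into (−180°, 180°]: 51.46°.
θ = atan2( sin Δλ · cos φ₂ , cos φ₁ · sin φ₂ − sin φ₁ · cos φ₂ · cos Δλ )
  = atan2(0.72232, 0.69107) = 46.267° → normalised to [0°, 360°): 46.267°.

46.3°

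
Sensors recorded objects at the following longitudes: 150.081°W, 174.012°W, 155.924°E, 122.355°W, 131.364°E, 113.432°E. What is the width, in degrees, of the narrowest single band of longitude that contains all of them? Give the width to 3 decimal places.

124.213°

Sort the longitudes: -174.012°, -150.081°, -122.355°, +113.432°, +131.364°, +155.924°.
Eastward gaps between consecutive values (wrapping around): 23.931°, 27.726°, 235.787°, 17.932°, 24.560°, 30.064°.
Largest gap = 235.787° ⇒ minimal covering band is its complement: 360° − 235.787° = 124.213°.
Band runs from +113.432° eastward to -122.355°, crossing the antimeridian.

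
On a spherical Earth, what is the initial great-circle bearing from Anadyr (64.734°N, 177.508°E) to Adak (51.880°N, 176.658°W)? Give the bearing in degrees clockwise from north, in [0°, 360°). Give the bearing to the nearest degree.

Δλ = -176.658 − 177.508 = -354.166°; wrapped into (−180°, 180°]: 5.834°.
θ = atan2( sin Δλ · cos φ₂ , cos φ₁ · sin φ₂ − sin φ₁ · cos φ₂ · cos Δλ )
  = atan2(0.06275, -0.21958) = 164.052° → normalised to [0°, 360°): 164.052°.

164°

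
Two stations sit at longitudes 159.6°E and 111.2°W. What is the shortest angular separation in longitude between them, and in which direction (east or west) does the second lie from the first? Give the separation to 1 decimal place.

Raw difference: -111.2 − 159.6 = -270.8°.
Normalise into (−180°, 180°]: -270.8° + 360° = 89.2°.
Positive ⇒ the second point lies to the east; separation 89.2°.

89.2° east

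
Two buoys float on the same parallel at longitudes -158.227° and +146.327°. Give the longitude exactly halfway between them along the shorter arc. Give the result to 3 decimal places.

+174.050°

Signed shortest Δλ from -158.227° to +146.327° is -55.446°.
Midpoint longitude = -158.227° + (-55.446°)/2 = -158.227° − 27.723° = -185.950°.
Normalise into (−180°, 180°]: +174.050°.
(The naïve average (-158.227 + +146.327)/2 = -5.95° is on the wrong side of the globe.)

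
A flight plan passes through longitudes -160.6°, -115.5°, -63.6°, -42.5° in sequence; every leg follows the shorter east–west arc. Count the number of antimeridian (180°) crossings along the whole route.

Leg 1: -160.6° → -115.5°, shortest Δλ = 45.1° (east) — does not cross 180°.
Leg 2: -115.5° → -63.6°, shortest Δλ = 51.9° (east) — does not cross 180°.
Leg 3: -63.6° → -42.5°, shortest Δλ = 21.1° (east) — does not cross 180°.
Total crossings: 0.

0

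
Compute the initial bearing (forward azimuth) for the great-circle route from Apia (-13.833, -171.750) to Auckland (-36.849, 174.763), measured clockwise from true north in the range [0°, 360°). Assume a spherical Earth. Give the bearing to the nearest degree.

205°

Δλ = 174.763 − -171.750 = 346.513°; wrapped into (−180°, 180°]: -13.487°.
θ = atan2( sin Δλ · cos φ₂ , cos φ₁ · sin φ₂ − sin φ₁ · cos φ₂ · cos Δλ )
  = atan2(-0.18663, -0.39626) = -154.781° → normalised to [0°, 360°): 205.219°.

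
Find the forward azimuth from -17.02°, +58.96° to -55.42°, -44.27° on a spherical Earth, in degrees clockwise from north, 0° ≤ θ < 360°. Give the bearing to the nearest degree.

Δλ = -44.27 − 58.96 = -103.23°.
θ = atan2( sin Δλ · cos φ₂ , cos φ₁ · sin φ₂ − sin φ₁ · cos φ₂ · cos Δλ )
  = atan2(-0.55249, -0.82529) = -146.200° → normalised to [0°, 360°): 213.800°.

214°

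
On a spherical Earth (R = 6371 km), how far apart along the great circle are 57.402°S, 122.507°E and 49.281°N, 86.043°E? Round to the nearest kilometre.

12326 km

Δλ = 86.043 − 122.507 = -36.464°.
Δφ = 49.281 − -57.402 = 106.683°.
a = sin²(Δφ/2) + cos φ₁ · cos φ₂ · sin²(Δλ/2) = 0.677940.
c = 2·atan2(√a, √(1−a)) = 1.93465 rad → d = 6371·c ≈ 12325.66 km.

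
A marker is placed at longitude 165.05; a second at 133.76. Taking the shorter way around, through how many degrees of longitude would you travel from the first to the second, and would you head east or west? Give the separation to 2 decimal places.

31.29° west

Raw difference: 133.76 − 165.05 = -31.29°.
Normalise into (−180°, 180°]: -31.29° stays -31.29°.
Negative ⇒ the second point lies to the west; separation 31.29°.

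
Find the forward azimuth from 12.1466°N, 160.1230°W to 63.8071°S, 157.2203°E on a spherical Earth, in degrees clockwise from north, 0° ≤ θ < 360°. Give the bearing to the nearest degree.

Δλ = 157.2203 − -160.1230 = 317.3433°; wrapped into (−180°, 180°]: -42.6567°.
θ = atan2( sin Δλ · cos φ₂ , cos φ₁ · sin φ₂ − sin φ₁ · cos φ₂ · cos Δλ )
  = atan2(-0.29909, -0.94553) = -162.447° → normalised to [0°, 360°): 197.553°.

198°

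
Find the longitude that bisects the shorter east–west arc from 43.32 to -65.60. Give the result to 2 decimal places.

Signed shortest Δλ from +43.32° to -65.60° is -108.92°.
Midpoint longitude = +43.32° + (-108.92°)/2 = +43.32° − 54.46° = -11.14°.

-11.14°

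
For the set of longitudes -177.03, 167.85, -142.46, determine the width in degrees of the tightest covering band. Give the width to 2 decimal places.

Sort the longitudes: -177.03°, -142.46°, +167.85°.
Eastward gaps between consecutive values (wrapping around): 34.57°, 310.31°, 15.12°.
Largest gap = 310.31° ⇒ minimal covering band is its complement: 360° − 310.31° = 49.69°.
Band runs from +167.85° eastward to -142.46°, crossing the antimeridian.

49.69°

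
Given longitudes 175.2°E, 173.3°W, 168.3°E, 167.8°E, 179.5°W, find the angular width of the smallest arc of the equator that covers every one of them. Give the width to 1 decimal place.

18.9°

Sort the longitudes: -179.5°, -173.3°, +167.8°, +168.3°, +175.2°.
Eastward gaps between consecutive values (wrapping around): 6.2°, 341.1°, 0.5°, 6.9°, 5.3°.
Largest gap = 341.1° ⇒ minimal covering band is its complement: 360° − 341.1° = 18.9°.
Band runs from +167.8° eastward to -173.3°, crossing the antimeridian.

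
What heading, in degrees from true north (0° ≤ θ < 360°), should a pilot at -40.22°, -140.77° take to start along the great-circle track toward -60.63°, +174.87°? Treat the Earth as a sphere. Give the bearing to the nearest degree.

218°

Δλ = 174.87 − -140.77 = 315.64°; wrapped into (−180°, 180°]: -44.36°.
θ = atan2( sin Δλ · cos φ₂ , cos φ₁ · sin φ₂ − sin φ₁ · cos φ₂ · cos Δλ )
  = atan2(-0.34290, -0.43901) = -142.007° → normalised to [0°, 360°): 217.993°.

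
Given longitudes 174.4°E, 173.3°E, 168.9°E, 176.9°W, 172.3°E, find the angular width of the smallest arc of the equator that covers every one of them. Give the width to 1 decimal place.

Sort the longitudes: -176.9°, +168.9°, +172.3°, +173.3°, +174.4°.
Eastward gaps between consecutive values (wrapping around): 345.8°, 3.4°, 1.0°, 1.1°, 8.7°.
Largest gap = 345.8° ⇒ minimal covering band is its complement: 360° − 345.8° = 14.2°.
Band runs from +168.9° eastward to -176.9°, crossing the antimeridian.

14.2°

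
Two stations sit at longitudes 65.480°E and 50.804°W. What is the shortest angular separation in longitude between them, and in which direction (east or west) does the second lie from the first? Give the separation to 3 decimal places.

116.284° west

Raw difference: -50.804 − 65.480 = -116.284°.
Normalise into (−180°, 180°]: -116.284° stays -116.284°.
Negative ⇒ the second point lies to the west; separation 116.284°.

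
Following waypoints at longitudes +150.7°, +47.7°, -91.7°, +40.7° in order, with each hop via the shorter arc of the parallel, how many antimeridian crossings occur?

0

Leg 1: +150.7° → +47.7°, shortest Δλ = -103.0° (west) — does not cross 180°.
Leg 2: +47.7° → -91.7°, shortest Δλ = -139.4° (west) — does not cross 180°.
Leg 3: -91.7° → +40.7°, shortest Δλ = 132.4° (east) — does not cross 180°.
Total crossings: 0.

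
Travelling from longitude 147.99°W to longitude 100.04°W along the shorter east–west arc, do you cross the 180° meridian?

Signed shortest Δλ = ((-100.04 − -147.99 + 180) mod 360) − 180 = 47.95°.
Going east by 47.95° from -147.99° reaches -100.04° without touching 180°.

No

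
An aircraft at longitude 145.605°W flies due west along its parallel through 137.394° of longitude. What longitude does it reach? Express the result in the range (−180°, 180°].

77.001°E

Start at -145.605°; shift −137.394° → -282.999°.
-282.999° lies outside (−180°, 180°]; add 360° → +77.001°.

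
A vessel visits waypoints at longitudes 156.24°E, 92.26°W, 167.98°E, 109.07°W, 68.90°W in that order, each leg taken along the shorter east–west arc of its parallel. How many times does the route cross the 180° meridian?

Leg 1: +156.24° → -92.26°, shortest Δλ = 111.5° (east) — crosses 180°.
Leg 2: -92.26° → +167.98°, shortest Δλ = -99.76° (west) — crosses 180°.
Leg 3: +167.98° → -109.07°, shortest Δλ = 82.95° (east) — crosses 180°.
Leg 4: -109.07° → -68.90°, shortest Δλ = 40.17° (east) — does not cross 180°.
Total crossings: 3.

3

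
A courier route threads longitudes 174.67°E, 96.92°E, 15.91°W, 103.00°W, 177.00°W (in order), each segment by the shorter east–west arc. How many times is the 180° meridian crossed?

Leg 1: +174.67° → +96.92°, shortest Δλ = -77.75° (west) — does not cross 180°.
Leg 2: +96.92° → -15.91°, shortest Δλ = -112.83° (west) — does not cross 180°.
Leg 3: -15.91° → -103.00°, shortest Δλ = -87.09° (west) — does not cross 180°.
Leg 4: -103.00° → -177.00°, shortest Δλ = -74.0° (west) — does not cross 180°.
Total crossings: 0.

0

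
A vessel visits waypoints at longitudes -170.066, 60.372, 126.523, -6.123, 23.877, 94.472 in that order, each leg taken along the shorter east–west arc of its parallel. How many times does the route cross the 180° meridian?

1

Leg 1: -170.066° → +60.372°, shortest Δλ = -129.562° (west) — crosses 180°.
Leg 2: +60.372° → +126.523°, shortest Δλ = 66.151° (east) — does not cross 180°.
Leg 3: +126.523° → -6.123°, shortest Δλ = -132.646° (west) — does not cross 180°.
Leg 4: -6.123° → +23.877°, shortest Δλ = 30.0° (east) — does not cross 180°.
Leg 5: +23.877° → +94.472°, shortest Δλ = 70.595° (east) — does not cross 180°.
Total crossings: 1.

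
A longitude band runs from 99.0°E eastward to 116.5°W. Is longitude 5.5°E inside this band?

Band width going east from +99.0° to -116.5°: ((-116.5 − 99.0) mod 360) = 144.5°.
Offset of +5.5° east of the west edge: ((5.5 − 99.0) mod 360) = 266.5°.
266.5° > 144.5° ⇒ outside.

No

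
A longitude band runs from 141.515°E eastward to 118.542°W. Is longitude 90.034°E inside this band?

Band width going east from +141.515° to -118.542°: ((-118.542 − 141.515) mod 360) = 99.943°.
Offset of +90.034° east of the west edge: ((90.034 − 141.515) mod 360) = 308.519°.
308.519° > 99.943° ⇒ outside.

No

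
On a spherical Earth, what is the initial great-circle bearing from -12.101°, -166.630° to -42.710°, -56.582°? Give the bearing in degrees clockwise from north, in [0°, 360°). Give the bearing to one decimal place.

136.0°

Δλ = -56.582 − -166.630 = 110.048°.
θ = atan2( sin Δλ · cos φ₂ , cos φ₁ · sin φ₂ − sin φ₁ · cos φ₂ · cos Δλ )
  = atan2(0.69027, -0.71602) = 136.049° → normalised to [0°, 360°): 136.049°.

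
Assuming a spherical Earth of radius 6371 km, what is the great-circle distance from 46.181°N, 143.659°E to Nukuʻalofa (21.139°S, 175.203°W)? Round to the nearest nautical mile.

4619 nmi

Δλ = -175.203 − 143.659 = -318.862°; wrapped into (−180°, 180°]: 41.138°.
Δφ = -21.139 − 46.181 = -67.320°.
a = sin²(Δφ/2) + cos φ₁ · cos φ₂ · sin²(Δλ/2) = 0.386922.
c = 2·atan2(√a, √(1−a)) = 1.34267 rad → d = 6371·c ≈ 8554.13 km ≈ 4618.86 nmi.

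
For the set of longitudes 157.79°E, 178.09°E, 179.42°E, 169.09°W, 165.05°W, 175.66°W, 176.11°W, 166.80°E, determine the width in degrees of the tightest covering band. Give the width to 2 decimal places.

37.16°

Sort the longitudes: -176.11°, -175.66°, -169.09°, -165.05°, +157.79°, +166.80°, +178.09°, +179.42°.
Eastward gaps between consecutive values (wrapping around): 0.45°, 6.57°, 4.04°, 322.84°, 9.01°, 11.29°, 1.33°, 4.47°.
Largest gap = 322.84° ⇒ minimal covering band is its complement: 360° − 322.84° = 37.16°.
Band runs from +157.79° eastward to -165.05°, crossing the antimeridian.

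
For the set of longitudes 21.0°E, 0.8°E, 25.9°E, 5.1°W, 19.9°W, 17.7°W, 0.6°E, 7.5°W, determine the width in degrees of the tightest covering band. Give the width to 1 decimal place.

Sort the longitudes: -19.9°, -17.7°, -7.5°, -5.1°, +0.6°, +0.8°, +21.0°, +25.9°.
Eastward gaps between consecutive values (wrapping around): 2.2°, 10.2°, 2.4°, 5.7°, 0.2°, 20.2°, 4.9°, 314.2°.
Largest gap = 314.2° ⇒ minimal covering band is its complement: 360° − 314.2° = 45.8°.
Band runs from -19.9° eastward to +25.9°.

45.8°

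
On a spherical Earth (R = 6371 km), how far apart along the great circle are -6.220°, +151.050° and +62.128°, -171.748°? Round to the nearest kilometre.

Δλ = -171.748 − 151.050 = -322.798°; wrapped into (−180°, 180°]: 37.202°.
Δφ = 62.128 − -6.220 = 68.348°.
a = sin²(Δφ/2) + cos φ₁ · cos φ₂ · sin²(Δλ/2) = 0.362802.
c = 2·atan2(√a, √(1−a)) = 1.29283 rad → d = 6371·c ≈ 8236.65 km.

8237 km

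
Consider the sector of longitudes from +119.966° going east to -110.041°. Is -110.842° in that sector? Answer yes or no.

Yes

Band width going east from +119.966° to -110.041°: ((-110.041 − 119.966) mod 360) = 129.993°.
Offset of -110.842° east of the west edge: ((-110.842 − 119.966) mod 360) = 129.192°.
129.192° ≤ 129.993° ⇒ inside.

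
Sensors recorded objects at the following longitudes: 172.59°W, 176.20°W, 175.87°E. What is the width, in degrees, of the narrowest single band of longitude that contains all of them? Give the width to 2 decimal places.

Sort the longitudes: -176.20°, -172.59°, +175.87°.
Eastward gaps between consecutive values (wrapping around): 3.61°, 348.46°, 7.93°.
Largest gap = 348.46° ⇒ minimal covering band is its complement: 360° − 348.46° = 11.54°.
Band runs from +175.87° eastward to -172.59°, crossing the antimeridian.

11.54°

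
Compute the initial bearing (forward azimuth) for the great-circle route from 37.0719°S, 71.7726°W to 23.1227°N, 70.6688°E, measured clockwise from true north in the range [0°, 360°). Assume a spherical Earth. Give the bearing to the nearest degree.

103°

Δλ = 70.6688 − -71.7726 = 142.4414°.
θ = atan2( sin Δλ · cos φ₂ , cos φ₁ · sin φ₂ − sin φ₁ · cos φ₂ · cos Δλ )
  = atan2(0.56060, -0.12615) = 102.682° → normalised to [0°, 360°): 102.682°.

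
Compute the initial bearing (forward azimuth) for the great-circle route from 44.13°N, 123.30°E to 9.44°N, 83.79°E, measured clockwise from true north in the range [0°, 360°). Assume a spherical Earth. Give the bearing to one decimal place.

Δλ = 83.79 − 123.30 = -39.51°.
θ = atan2( sin Δλ · cos φ₂ , cos φ₁ · sin φ₂ − sin φ₁ · cos φ₂ · cos Δλ )
  = atan2(-0.62760, -0.41220) = -123.296° → normalised to [0°, 360°): 236.704°.

236.7°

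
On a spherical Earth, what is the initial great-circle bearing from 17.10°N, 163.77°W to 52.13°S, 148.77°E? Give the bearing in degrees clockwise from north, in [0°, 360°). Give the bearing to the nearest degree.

Δλ = 148.77 − -163.77 = 312.54°; wrapped into (−180°, 180°]: -47.46°.
θ = atan2( sin Δλ · cos φ₂ , cos φ₁ · sin φ₂ − sin φ₁ · cos φ₂ · cos Δλ )
  = atan2(-0.45230, -0.87655) = -152.706° → normalised to [0°, 360°): 207.294°.

207°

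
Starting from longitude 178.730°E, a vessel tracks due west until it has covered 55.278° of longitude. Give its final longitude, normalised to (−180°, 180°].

123.452°E

Start at +178.730°; shift −55.278° → +123.452°.
+123.452° already lies in (−180°, 180°].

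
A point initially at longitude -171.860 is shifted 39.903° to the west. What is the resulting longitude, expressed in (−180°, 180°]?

Start at -171.860°; shift −39.903° → -211.763°.
-211.763° lies outside (−180°, 180°]; add 360° → +148.237°.

+148.237°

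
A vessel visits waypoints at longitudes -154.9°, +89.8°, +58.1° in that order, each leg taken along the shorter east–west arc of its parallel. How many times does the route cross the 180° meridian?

1

Leg 1: -154.9° → +89.8°, shortest Δλ = -115.3° (west) — crosses 180°.
Leg 2: +89.8° → +58.1°, shortest Δλ = -31.7° (west) — does not cross 180°.
Total crossings: 1.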